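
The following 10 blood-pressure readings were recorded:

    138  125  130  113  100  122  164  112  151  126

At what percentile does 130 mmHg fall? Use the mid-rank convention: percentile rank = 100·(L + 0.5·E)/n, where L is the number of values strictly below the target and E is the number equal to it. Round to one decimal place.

65.0

Sorted: 100, 112, 113, 122, 125, 126, 130, 138, 151, 164.
Count below 130: L = 6; count equal: E = 1; n = 10.
Percentile rank = 100·(6 + 0.5·1)/10 = 100·6.5/10 = 65.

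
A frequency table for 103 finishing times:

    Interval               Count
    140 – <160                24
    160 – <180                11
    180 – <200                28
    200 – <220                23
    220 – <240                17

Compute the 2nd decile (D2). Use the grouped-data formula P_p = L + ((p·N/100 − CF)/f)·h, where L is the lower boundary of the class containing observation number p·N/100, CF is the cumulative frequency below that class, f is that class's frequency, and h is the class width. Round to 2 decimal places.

157.17

N = 103; target position k = 20/100 · 103 = 20.6.
Cumulative frequencies: 24, 35, 63, 86, 103.
Observation 20.6 falls in the class 140 – <160.
L = 140, CF = 0, f = 24, h = 20.
P20 = 140 + ((20.6 − 0)/24)·20 = 140 + 17.1667 = 157.167.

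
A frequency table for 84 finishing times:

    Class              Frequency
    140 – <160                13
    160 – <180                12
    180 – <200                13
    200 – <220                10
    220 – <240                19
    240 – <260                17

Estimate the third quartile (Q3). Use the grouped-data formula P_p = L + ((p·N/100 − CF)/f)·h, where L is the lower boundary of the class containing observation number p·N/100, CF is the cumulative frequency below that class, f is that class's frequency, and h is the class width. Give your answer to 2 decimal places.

N = 84; target position k = 75/100 · 84 = 63.
Cumulative frequencies: 13, 25, 38, 48, 67, 84.
Observation 63 falls in the class 220 – <240.
L = 220, CF = 48, f = 19, h = 20.
P75 = 220 + ((63 − 48)/19)·20 = 220 + 15.7895 = 235.789.

235.79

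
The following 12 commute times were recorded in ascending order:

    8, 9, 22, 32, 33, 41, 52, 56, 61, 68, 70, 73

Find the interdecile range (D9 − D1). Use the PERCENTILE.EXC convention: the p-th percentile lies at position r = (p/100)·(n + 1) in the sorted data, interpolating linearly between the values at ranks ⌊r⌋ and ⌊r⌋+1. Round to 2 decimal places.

63.80

n = 12.
P10: r = 1.3; ranks 1–2 are 8, 9; interpolating gives 8.3.
P90: r = 11.7; ranks 11–12 are 70, 73; interpolating gives 72.1.
Difference: 72.1 − 8.3 = 63.8.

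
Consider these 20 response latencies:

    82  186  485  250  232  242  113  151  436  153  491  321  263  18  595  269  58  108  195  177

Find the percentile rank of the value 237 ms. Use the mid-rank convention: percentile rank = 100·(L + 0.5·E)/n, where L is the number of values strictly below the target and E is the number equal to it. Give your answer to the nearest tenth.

55.0

Sorted: 18, 58, 82, 108, 113, 151, 153, 177, 186, 195, 232, 242, 250, 263, 269, 321, 436, 485, 491, 595.
Count below 237: L = 11; count equal: E = 0; n = 20.
Percentile rank = 100·(11 + 0.5·0)/20 = 100·11/20 = 55.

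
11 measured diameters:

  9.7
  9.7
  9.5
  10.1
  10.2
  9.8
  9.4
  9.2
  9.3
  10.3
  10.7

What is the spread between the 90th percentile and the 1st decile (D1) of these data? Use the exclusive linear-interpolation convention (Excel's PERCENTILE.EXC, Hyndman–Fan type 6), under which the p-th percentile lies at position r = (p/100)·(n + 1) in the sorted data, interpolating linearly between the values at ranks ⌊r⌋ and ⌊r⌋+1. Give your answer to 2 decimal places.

1.40

Sorted: 9.2, 9.3, 9.4, 9.5, 9.7, 9.7, 9.8, 10.1, 10.2, 10.3, 10.7.
n = 11.
P10: r = 1.2; ranks 1–2 are 9.2, 9.3; interpolating gives 9.22.
P90: r = 10.8; ranks 10–11 are 10.3, 10.7; interpolating gives 10.62.
Difference: 10.62 − 9.22 = 1.4.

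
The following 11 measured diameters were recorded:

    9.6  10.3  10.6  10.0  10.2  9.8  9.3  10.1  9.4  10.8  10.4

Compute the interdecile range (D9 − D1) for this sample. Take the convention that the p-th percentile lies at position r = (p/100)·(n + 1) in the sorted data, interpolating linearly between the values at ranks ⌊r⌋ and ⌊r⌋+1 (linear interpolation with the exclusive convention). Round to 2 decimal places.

Sorted: 9.3, 9.4, 9.6, 9.8, 10.0, 10.1, 10.2, 10.3, 10.4, 10.6, 10.8.
n = 11.
P10: r = 1.2; ranks 1–2 are 9.3, 9.4; interpolating gives 9.32.
P90: r = 10.8; ranks 10–11 are 10.6, 10.8; interpolating gives 10.76.
Difference: 10.76 − 9.32 = 1.44.

1.44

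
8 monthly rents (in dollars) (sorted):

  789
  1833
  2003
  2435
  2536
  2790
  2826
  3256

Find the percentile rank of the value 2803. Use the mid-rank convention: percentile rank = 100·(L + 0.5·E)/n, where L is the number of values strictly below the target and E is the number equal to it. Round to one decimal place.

Count below 2803: L = 6; count equal: E = 0; n = 8.
Percentile rank = 100·(6 + 0.5·0)/8 = 100·6/8 = 75.

75.0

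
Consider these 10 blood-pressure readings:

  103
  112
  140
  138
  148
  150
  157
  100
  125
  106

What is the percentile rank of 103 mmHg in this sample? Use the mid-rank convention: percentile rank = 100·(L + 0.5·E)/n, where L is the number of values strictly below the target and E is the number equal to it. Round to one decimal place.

Sorted: 100, 103, 106, 112, 125, 138, 140, 148, 150, 157.
Count below 103: L = 1; count equal: E = 1; n = 10.
Percentile rank = 100·(1 + 0.5·1)/10 = 100·1.5/10 = 15.

15.0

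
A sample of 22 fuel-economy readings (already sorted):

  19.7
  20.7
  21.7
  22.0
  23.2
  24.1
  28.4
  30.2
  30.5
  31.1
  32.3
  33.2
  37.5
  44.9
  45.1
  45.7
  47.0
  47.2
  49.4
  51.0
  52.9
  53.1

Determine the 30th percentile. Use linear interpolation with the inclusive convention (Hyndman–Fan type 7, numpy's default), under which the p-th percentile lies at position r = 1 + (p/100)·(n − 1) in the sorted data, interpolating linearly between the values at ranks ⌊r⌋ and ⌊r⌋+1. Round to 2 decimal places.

n = 22.
r = 1 + (30/100)·(22 − 1) = 1 + 6.3 = 7.3.
Rank 7 is 28.4 and rank 8 is 30.2.
Interpolate: 28.4 + 0.3·(30.2 − 28.4) = 28.4 + 0.3·1.8 = 28.94.

28.94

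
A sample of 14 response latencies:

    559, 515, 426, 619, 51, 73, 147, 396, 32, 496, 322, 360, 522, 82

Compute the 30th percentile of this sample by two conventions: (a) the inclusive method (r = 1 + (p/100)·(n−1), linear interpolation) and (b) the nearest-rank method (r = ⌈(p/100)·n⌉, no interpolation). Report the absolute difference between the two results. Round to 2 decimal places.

Sorted: 32, 51, 73, 82, 147, 322, 360, 396, 426, 496, 515, 522, 559, 619.
n = 14.
(a) r = 4.9; between ranks 4 (82) and 5 (147): 140.5.
(b) the nearest-rank method: rank 5 → 147.
|140.5 − 147| = 6.5.

6.50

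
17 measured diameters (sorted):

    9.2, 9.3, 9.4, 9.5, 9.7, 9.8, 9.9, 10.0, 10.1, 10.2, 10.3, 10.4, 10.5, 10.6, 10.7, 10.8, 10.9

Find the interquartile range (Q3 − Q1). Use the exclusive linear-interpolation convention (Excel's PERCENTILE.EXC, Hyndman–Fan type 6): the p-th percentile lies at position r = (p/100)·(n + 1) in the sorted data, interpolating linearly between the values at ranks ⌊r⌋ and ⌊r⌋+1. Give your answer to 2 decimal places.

n = 17.
P25: r = 4.5; ranks 4–5 are 9.5, 9.7; interpolating gives 9.6.
P75: r = 13.5; ranks 13–14 are 10.5, 10.6; interpolating gives 10.55.
Difference: 10.55 − 9.6 = 0.95.

0.95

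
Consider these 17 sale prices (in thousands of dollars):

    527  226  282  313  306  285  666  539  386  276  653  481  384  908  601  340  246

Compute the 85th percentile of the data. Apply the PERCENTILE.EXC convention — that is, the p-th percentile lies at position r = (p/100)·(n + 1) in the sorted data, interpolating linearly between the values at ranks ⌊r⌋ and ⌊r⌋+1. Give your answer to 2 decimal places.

656.90

Sorted: 226, 246, 276, 282, 285, 306, 313, 340, 384, 386, 481, 527, 539, 601, 653, 666, 908.
n = 17.
r = (85/100)·(17 + 1) = 15.3.
Rank 15 is 653 and rank 16 is 666.
Interpolate: 653 + 0.3·(666 − 653) = 653 + 0.3·13 = 656.9.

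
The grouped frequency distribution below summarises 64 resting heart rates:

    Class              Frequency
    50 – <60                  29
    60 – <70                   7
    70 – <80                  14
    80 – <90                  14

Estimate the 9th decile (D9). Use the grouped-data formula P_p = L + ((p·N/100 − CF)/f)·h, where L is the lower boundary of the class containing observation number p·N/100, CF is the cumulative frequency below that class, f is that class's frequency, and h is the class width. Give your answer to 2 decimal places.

85.43

N = 64; target position k = 90/100 · 64 = 57.6.
Cumulative frequencies: 29, 36, 50, 64.
Observation 57.6 falls in the class 80 – <90.
L = 80, CF = 50, f = 14, h = 10.
P90 = 80 + ((57.6 − 50)/14)·10 = 80 + 5.42857 = 85.4286.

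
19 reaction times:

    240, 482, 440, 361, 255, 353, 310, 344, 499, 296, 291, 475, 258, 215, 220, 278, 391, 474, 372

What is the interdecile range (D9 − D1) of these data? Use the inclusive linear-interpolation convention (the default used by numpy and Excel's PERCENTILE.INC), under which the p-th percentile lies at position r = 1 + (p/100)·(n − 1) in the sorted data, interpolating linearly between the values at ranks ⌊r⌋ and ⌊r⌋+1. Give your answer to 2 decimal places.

Sorted: 215, 220, 240, 255, 258, 278, 291, 296, 310, 344, 353, 361, 372, 391, 440, 474, 475, 482, 499.
n = 19.
P10: r = 2.8; ranks 2–3 are 220, 240; interpolating gives 236.
P90: r = 17.2; ranks 17–18 are 475, 482; interpolating gives 476.4.
Difference: 476.4 − 236 = 240.4.

240.40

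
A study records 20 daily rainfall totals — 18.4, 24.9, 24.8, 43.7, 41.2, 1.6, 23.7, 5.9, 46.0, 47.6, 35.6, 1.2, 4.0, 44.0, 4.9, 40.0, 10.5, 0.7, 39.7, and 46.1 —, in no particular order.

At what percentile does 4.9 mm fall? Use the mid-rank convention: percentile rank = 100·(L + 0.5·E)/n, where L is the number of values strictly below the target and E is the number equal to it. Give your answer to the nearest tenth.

Sorted: 0.7, 1.2, 1.6, 4.0, 4.9, 5.9, 10.5, 18.4, 23.7, 24.8, 24.9, 35.6, 39.7, 40.0, 41.2, 43.7, 44.0, 46.0, 46.1, 47.6.
Count below 4.9: L = 4; count equal: E = 1; n = 20.
Percentile rank = 100·(4 + 0.5·1)/20 = 100·4.5/20 = 22.5.

22.5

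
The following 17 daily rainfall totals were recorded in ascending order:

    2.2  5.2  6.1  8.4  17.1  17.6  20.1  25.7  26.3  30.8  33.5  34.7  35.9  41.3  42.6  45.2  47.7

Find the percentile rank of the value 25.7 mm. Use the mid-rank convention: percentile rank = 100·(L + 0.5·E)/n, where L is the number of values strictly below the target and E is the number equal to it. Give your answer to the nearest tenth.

44.1

Count below 25.7: L = 7; count equal: E = 1; n = 17.
Percentile rank = 100·(7 + 0.5·1)/17 = 100·7.5/17 = 44.12.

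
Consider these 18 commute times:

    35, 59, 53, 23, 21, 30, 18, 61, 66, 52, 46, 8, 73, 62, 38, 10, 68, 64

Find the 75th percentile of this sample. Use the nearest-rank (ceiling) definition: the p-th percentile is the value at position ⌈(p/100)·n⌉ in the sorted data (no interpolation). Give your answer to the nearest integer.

Sorted: 8, 10, 18, 21, 23, 30, 35, 38, 46, 52, 53, 59, 61, 62, 64, 66, 68, 73.
n = 18.
Position = ⌈75/100 · 18⌉ = ⌈13.5⌉ = 14.
The value at rank 14 is 62.

62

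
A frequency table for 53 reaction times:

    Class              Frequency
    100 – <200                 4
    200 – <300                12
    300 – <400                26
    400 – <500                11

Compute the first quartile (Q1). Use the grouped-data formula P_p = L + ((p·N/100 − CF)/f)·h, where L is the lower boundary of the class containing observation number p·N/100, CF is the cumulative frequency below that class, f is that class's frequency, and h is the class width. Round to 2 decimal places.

N = 53; target position k = 25/100 · 53 = 13.25.
Cumulative frequencies: 4, 16, 42, 53.
Observation 13.25 falls in the class 200 – <300.
L = 200, CF = 4, f = 12, h = 100.
P25 = 200 + ((13.25 − 4)/12)·100 = 200 + 77.0833 = 277.083.

277.08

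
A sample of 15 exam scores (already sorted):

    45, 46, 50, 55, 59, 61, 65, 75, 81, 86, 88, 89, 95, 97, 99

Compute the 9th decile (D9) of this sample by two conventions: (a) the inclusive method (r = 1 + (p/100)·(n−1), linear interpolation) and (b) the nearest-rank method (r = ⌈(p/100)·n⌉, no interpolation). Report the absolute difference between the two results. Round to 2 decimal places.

n = 15.
(a) r = 13.6; between ranks 13 (95) and 14 (97): 96.2.
(b) the nearest-rank method: rank 14 → 97.
|96.2 − 97| = 0.8.

0.80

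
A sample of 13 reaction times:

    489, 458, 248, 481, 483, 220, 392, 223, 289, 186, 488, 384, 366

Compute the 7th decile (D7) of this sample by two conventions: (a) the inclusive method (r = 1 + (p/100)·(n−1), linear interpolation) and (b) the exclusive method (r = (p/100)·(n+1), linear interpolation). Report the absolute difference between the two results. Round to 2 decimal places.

9.20

Sorted: 186, 220, 223, 248, 289, 366, 384, 392, 458, 481, 483, 488, 489.
n = 13.
(a) r = 9.4; between ranks 9 (458) and 10 (481): 467.2.
(b) r = 9.8; between ranks 9 (458) and 10 (481): 476.4.
|467.2 − 476.4| = 9.2.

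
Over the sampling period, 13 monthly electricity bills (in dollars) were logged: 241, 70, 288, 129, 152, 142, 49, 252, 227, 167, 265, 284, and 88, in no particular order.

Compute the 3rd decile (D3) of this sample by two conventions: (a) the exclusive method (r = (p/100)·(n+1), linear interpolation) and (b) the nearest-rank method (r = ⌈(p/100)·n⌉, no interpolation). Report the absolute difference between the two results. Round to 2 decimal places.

Sorted: 49, 70, 88, 129, 142, 152, 167, 227, 241, 252, 265, 284, 288.
n = 13.
(a) r = 4.2; between ranks 4 (129) and 5 (142): 131.6.
(b) the nearest-rank method: rank 4 → 129.
|131.6 − 129| = 2.6.

2.60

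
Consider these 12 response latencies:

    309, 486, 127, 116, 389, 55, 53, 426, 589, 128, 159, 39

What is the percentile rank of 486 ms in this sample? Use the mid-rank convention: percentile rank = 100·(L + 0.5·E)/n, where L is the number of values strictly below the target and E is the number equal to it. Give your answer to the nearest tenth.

87.5

Sorted: 39, 53, 55, 116, 127, 128, 159, 309, 389, 426, 486, 589.
Count below 486: L = 10; count equal: E = 1; n = 12.
Percentile rank = 100·(10 + 0.5·1)/12 = 100·10.5/12 = 87.5.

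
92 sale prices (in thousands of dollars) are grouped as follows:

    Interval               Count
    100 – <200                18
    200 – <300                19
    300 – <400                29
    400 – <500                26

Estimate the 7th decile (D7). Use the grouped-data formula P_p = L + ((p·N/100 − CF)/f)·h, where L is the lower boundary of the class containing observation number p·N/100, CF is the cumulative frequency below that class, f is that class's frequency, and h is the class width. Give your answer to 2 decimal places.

N = 92; target position k = 70/100 · 92 = 64.4.
Cumulative frequencies: 18, 37, 66, 92.
Observation 64.4 falls in the class 300 – <400.
L = 300, CF = 37, f = 29, h = 100.
P70 = 300 + ((64.4 − 37)/29)·100 = 300 + 94.4828 = 394.483.

394.48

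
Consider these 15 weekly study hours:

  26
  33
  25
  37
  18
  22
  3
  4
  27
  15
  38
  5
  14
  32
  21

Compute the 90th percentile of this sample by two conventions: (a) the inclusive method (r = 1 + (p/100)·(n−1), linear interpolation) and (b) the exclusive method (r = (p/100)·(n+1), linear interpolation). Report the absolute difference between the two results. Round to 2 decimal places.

2.00

Sorted: 3, 4, 5, 14, 15, 18, 21, 22, 25, 26, 27, 32, 33, 37, 38.
n = 15.
(a) r = 13.6; between ranks 13 (33) and 14 (37): 35.4.
(b) r = 14.4; between ranks 14 (37) and 15 (38): 37.4.
|35.4 − 37.4| = 2.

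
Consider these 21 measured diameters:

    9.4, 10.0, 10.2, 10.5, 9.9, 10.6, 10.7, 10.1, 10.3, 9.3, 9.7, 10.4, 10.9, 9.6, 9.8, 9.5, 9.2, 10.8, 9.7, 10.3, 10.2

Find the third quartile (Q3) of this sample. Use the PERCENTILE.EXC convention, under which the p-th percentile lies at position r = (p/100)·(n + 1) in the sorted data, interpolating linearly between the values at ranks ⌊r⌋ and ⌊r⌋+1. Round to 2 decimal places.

Sorted: 9.2, 9.3, 9.4, 9.5, 9.6, 9.7, 9.7, 9.8, 9.9, 10.0, 10.1, 10.2, 10.2, 10.3, 10.3, 10.4, 10.5, 10.6, 10.7, 10.8, 10.9.
n = 21.
r = (75/100)·(21 + 1) = 16.5.
Rank 16 is 10.4 and rank 17 is 10.5.
Interpolate: 10.4 + 0.5·(10.5 − 10.4) = 10.4 + 0.5·0.1 = 10.45.

10.45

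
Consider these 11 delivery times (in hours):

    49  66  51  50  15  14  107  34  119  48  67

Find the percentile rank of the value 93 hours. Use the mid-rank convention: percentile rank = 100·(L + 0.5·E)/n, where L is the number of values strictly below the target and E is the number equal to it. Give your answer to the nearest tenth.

Sorted: 14, 15, 34, 48, 49, 50, 51, 66, 67, 107, 119.
Count below 93: L = 9; count equal: E = 0; n = 11.
Percentile rank = 100·(9 + 0.5·0)/11 = 100·9/11 = 81.82.

81.8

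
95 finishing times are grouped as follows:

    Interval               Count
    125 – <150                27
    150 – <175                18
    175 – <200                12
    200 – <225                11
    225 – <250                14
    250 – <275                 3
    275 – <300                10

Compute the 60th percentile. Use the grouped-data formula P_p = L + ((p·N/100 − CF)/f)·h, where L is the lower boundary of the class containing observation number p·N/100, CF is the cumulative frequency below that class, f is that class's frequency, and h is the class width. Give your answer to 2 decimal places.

N = 95; target position k = 60/100 · 95 = 57.
Cumulative frequencies: 27, 45, 57, 68, 82, 85, 95.
Observation 57 falls in the class 175 – <200.
L = 175, CF = 45, f = 12, h = 25.
P60 = 175 + ((57 − 45)/12)·25 = 175 + 25 = 200.

200.00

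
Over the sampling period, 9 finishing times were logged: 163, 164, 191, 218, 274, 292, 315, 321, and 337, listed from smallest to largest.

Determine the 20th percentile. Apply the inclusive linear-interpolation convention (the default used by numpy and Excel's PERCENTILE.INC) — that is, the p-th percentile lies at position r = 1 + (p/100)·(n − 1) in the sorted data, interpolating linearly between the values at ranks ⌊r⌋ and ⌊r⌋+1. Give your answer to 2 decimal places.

180.20

n = 9.
r = 1 + (20/100)·(9 − 1) = 1 + 1.6 = 2.6.
Rank 2 is 164 and rank 3 is 191.
Interpolate: 164 + 0.6·(191 − 164) = 164 + 0.6·27 = 180.2.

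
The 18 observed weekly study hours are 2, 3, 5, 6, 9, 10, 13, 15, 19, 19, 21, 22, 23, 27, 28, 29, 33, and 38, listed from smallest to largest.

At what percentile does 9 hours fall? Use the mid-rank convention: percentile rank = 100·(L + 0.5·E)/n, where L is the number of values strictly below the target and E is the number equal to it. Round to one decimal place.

Count below 9: L = 4; count equal: E = 1; n = 18.
Percentile rank = 100·(4 + 0.5·1)/18 = 100·4.5/18 = 25.

25.0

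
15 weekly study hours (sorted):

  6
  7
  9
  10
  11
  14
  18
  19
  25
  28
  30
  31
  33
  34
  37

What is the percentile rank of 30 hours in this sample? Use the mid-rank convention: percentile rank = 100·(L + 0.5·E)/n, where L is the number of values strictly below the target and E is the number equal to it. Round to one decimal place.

70.0

Count below 30: L = 10; count equal: E = 1; n = 15.
Percentile rank = 100·(10 + 0.5·1)/15 = 100·10.5/15 = 70.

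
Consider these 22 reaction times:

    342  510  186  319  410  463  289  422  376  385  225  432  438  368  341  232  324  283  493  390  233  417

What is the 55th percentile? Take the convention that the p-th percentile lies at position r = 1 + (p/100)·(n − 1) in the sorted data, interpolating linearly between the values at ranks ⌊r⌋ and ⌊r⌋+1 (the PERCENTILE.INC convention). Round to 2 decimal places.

Sorted: 186, 225, 232, 233, 283, 289, 319, 324, 341, 342, 368, 376, 385, 390, 410, 417, 422, 432, 438, 463, 493, 510.
n = 22.
r = 1 + (55/100)·(22 − 1) = 1 + 11.55 = 12.55.
Rank 12 is 376 and rank 13 is 385.
Interpolate: 376 + 0.55·(385 − 376) = 376 + 0.55·9 = 380.95.

380.95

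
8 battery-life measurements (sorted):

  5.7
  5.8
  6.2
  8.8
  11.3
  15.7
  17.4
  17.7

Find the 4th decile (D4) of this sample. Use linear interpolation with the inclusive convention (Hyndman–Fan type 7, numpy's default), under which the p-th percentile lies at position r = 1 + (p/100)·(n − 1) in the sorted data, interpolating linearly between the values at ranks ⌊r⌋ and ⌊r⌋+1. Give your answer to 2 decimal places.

n = 8.
r = 1 + (40/100)·(8 − 1) = 1 + 2.8 = 3.8.
Rank 3 is 6.2 and rank 4 is 8.8.
Interpolate: 6.2 + 0.8·(8.8 − 6.2) = 6.2 + 0.8·2.6 = 8.28.

8.28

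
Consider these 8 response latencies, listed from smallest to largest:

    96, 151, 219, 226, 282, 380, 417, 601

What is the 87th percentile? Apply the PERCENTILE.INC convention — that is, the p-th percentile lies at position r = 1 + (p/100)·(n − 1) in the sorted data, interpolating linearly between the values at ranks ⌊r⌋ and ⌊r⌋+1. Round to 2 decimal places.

n = 8.
r = 1 + (87/100)·(8 − 1) = 1 + 6.09 = 7.09.
Rank 7 is 417 and rank 8 is 601.
Interpolate: 417 + 0.09·(601 − 417) = 417 + 0.09·184 = 433.56.

433.56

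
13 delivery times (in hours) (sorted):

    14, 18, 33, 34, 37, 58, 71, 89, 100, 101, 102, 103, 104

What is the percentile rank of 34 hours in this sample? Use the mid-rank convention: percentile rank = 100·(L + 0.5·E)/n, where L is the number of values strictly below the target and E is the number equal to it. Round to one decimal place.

26.9

Count below 34: L = 3; count equal: E = 1; n = 13.
Percentile rank = 100·(3 + 0.5·1)/13 = 100·3.5/13 = 26.92.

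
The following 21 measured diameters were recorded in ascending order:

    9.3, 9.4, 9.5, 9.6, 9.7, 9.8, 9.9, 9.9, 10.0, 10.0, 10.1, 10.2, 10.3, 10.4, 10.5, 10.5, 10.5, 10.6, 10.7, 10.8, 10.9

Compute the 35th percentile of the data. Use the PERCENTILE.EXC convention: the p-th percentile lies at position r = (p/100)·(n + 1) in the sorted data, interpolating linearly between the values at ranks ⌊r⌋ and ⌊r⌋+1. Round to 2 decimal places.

n = 21.
r = (35/100)·(21 + 1) = 7.7.
Rank 7 is 9.9 and rank 8 is 9.9.
Interpolate: 9.9 + 0.7·(9.9 − 9.9) = 9.9 + 0.7·0 = 9.9.

9.90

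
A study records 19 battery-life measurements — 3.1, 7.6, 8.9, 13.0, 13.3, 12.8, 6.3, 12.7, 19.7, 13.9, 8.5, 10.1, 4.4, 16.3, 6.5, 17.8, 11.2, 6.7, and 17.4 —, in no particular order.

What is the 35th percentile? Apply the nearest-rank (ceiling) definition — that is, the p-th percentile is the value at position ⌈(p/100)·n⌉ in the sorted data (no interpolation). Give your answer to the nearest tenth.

Sorted: 3.1, 4.4, 6.3, 6.5, 6.7, 7.6, 8.5, 8.9, 10.1, 11.2, 12.7, 12.8, 13.0, 13.3, 13.9, 16.3, 17.4, 17.8, 19.7.
n = 19.
Position = ⌈35/100 · 19⌉ = ⌈6.65⌉ = 7.
The value at rank 7 is 8.5.

8.5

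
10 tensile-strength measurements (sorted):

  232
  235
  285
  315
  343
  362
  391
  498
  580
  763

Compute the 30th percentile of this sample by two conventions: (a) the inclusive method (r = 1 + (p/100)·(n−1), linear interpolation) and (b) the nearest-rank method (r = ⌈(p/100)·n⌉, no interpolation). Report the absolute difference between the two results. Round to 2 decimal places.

n = 10.
(a) r = 3.7; between ranks 3 (285) and 4 (315): 306.
(b) the nearest-rank method: rank 3 → 285.
|306 − 285| = 21.

21.00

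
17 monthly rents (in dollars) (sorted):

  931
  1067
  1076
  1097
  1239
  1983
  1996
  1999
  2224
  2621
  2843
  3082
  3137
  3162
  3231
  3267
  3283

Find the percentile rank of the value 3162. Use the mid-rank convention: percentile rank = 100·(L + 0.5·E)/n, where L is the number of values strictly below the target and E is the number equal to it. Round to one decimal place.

79.4

Count below 3162: L = 13; count equal: E = 1; n = 17.
Percentile rank = 100·(13 + 0.5·1)/17 = 100·13.5/17 = 79.41.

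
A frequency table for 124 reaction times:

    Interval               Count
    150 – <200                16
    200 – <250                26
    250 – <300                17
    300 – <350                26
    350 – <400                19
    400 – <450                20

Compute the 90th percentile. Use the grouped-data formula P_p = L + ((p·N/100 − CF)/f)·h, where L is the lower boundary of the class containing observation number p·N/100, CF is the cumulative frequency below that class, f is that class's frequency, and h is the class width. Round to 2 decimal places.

N = 124; target position k = 90/100 · 124 = 111.6.
Cumulative frequencies: 16, 42, 59, 85, 104, 124.
Observation 111.6 falls in the class 400 – <450.
L = 400, CF = 104, f = 20, h = 50.
P90 = 400 + ((111.6 − 104)/20)·50 = 400 + 19 = 419.

419.00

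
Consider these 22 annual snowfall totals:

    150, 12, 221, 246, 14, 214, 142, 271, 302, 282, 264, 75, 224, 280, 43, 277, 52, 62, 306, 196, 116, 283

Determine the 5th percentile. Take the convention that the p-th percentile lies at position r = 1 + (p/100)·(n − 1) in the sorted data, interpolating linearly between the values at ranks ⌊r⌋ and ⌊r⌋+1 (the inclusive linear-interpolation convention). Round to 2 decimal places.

Sorted: 12, 14, 43, 52, 62, 75, 116, 142, 150, 196, 214, 221, 224, 246, 264, 271, 277, 280, 282, 283, 302, 306.
n = 22.
r = 1 + (5/100)·(22 − 1) = 1 + 1.05 = 2.05.
Rank 2 is 14 and rank 3 is 43.
Interpolate: 14 + 0.05·(43 − 14) = 14 + 0.05·29 = 15.45.

15.45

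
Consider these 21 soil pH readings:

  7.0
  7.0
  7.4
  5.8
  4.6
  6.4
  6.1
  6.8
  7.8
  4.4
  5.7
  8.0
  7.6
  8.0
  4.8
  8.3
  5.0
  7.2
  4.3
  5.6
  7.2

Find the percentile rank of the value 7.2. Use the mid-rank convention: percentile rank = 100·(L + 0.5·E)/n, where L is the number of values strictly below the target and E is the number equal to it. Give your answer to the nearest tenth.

Sorted: 4.3, 4.4, 4.6, 4.8, 5.0, 5.6, 5.7, 5.8, 6.1, 6.4, 6.8, 7.0, 7.0, 7.2, 7.2, 7.4, 7.6, 7.8, 8.0, 8.0, 8.3.
Count below 7.2: L = 13; count equal: E = 2; n = 21.
Percentile rank = 100·(13 + 0.5·2)/21 = 100·14/21 = 66.67.

66.7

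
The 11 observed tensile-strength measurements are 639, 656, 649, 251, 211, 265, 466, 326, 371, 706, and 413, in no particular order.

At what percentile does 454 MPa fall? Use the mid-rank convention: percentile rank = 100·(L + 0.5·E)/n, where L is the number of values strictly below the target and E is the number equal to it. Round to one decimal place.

54.5

Sorted: 211, 251, 265, 326, 371, 413, 466, 639, 649, 656, 706.
Count below 454: L = 6; count equal: E = 0; n = 11.
Percentile rank = 100·(6 + 0.5·0)/11 = 100·6/11 = 54.55.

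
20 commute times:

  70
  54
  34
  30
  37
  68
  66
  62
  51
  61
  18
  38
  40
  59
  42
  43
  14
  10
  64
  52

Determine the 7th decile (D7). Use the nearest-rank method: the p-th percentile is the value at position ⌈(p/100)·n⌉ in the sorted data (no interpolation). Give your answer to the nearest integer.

Sorted: 10, 14, 18, 30, 34, 37, 38, 40, 42, 43, 51, 52, 54, 59, 61, 62, 64, 66, 68, 70.
n = 20.
Position = ⌈70/100 · 20⌉ = ⌈14⌉ = 14.
The value at rank 14 is 59.

59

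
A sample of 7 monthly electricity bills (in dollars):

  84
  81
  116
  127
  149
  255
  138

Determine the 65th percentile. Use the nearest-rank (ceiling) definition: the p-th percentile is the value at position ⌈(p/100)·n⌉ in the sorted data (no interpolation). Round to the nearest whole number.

138

Sorted: 81, 84, 116, 127, 138, 149, 255.
n = 7.
Position = ⌈65/100 · 7⌉ = ⌈4.55⌉ = 5.
The value at rank 5 is 138.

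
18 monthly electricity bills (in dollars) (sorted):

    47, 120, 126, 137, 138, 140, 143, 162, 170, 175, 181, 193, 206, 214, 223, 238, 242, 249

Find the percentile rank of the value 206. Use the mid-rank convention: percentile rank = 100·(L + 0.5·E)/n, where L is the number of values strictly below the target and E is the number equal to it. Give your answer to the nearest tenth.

Count below 206: L = 12; count equal: E = 1; n = 18.
Percentile rank = 100·(12 + 0.5·1)/18 = 100·12.5/18 = 69.44.

69.4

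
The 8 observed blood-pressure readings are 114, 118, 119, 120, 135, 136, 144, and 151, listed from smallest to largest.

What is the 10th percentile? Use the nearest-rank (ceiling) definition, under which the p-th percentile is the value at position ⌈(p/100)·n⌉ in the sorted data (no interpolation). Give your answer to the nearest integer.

114

n = 8.
Position = ⌈10/100 · 8⌉ = ⌈0.8⌉ = 1.
The value at rank 1 is 114.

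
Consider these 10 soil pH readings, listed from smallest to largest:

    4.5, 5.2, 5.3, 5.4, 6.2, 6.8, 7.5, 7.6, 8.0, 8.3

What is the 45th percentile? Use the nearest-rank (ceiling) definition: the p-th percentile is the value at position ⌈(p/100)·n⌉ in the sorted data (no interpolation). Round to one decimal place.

n = 10.
Position = ⌈45/100 · 10⌉ = ⌈4.5⌉ = 5.
The value at rank 5 is 6.2.

6.2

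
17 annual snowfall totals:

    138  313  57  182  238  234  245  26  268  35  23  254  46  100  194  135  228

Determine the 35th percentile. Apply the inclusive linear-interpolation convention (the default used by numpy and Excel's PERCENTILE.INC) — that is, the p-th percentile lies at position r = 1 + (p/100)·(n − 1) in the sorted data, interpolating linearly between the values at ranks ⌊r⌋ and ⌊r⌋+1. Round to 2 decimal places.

Sorted: 23, 26, 35, 46, 57, 100, 135, 138, 182, 194, 228, 234, 238, 245, 254, 268, 313.
n = 17.
r = 1 + (35/100)·(17 − 1) = 1 + 5.6 = 6.6.
Rank 6 is 100 and rank 7 is 135.
Interpolate: 100 + 0.6·(135 − 100) = 100 + 0.6·35 = 121.

121.00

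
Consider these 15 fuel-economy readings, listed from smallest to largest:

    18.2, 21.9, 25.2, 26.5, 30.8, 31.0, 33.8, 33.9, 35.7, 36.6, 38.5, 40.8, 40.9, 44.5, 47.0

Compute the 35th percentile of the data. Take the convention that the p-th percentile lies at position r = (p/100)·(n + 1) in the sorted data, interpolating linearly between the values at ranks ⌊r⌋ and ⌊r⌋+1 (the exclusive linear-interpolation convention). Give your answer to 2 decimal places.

n = 15.
r = (35/100)·(15 + 1) = 5.6.
Rank 5 is 30.8 and rank 6 is 31.0.
Interpolate: 30.8 + 0.6·(31.0 − 30.8) = 30.8 + 0.6·0.2 = 30.92.

30.92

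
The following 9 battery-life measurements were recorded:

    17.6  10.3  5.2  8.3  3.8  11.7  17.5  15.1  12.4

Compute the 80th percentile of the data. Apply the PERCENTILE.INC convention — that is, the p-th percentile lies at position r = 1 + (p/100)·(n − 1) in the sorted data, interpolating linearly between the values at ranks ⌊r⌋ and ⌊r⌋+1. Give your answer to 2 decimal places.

16.06

Sorted: 3.8, 5.2, 8.3, 10.3, 11.7, 12.4, 15.1, 17.5, 17.6.
n = 9.
r = 1 + (80/100)·(9 − 1) = 1 + 6.4 = 7.4.
Rank 7 is 15.1 and rank 8 is 17.5.
Interpolate: 15.1 + 0.4·(17.5 − 15.1) = 15.1 + 0.4·2.4 = 16.06.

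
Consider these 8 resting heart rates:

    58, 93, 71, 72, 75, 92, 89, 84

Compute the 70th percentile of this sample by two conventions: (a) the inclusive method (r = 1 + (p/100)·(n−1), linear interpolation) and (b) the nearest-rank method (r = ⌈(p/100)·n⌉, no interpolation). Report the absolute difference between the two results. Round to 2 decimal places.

Sorted: 58, 71, 72, 75, 84, 89, 92, 93.
n = 8.
(a) r = 5.9; between ranks 5 (84) and 6 (89): 88.5.
(b) the nearest-rank method: rank 6 → 89.
|88.5 − 89| = 0.5.

0.50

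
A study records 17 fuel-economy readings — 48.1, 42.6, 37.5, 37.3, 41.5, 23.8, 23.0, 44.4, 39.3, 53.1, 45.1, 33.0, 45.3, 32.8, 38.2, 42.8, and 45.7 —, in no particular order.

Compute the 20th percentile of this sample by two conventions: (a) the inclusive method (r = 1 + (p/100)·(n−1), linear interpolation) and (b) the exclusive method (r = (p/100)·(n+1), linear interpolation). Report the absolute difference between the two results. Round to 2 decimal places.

0.94

Sorted: 23.0, 23.8, 32.8, 33.0, 37.3, 37.5, 38.2, 39.3, 41.5, 42.6, 42.8, 44.4, 45.1, 45.3, 45.7, 48.1, 53.1.
n = 17.
(a) r = 4.2; between ranks 4 (33.0) and 5 (37.3): 33.86.
(b) r = 3.6; between ranks 3 (32.8) and 4 (33.0): 32.92.
|33.86 − 32.92| = 0.94.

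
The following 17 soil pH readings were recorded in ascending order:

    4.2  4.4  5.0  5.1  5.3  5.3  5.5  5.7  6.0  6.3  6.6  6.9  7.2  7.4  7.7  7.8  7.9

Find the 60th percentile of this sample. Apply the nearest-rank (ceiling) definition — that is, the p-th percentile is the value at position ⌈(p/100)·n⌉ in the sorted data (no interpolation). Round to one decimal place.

6.6

n = 17.
Position = ⌈60/100 · 17⌉ = ⌈10.2⌉ = 11.
The value at rank 11 is 6.6.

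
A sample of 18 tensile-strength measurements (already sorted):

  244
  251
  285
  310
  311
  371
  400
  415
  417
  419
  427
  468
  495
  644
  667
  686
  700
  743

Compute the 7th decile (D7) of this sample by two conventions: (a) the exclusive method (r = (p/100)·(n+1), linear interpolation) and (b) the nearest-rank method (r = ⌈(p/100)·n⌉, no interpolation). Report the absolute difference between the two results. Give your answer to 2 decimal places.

44.70

n = 18.
(a) r = 13.3; between ranks 13 (495) and 14 (644): 539.7.
(b) the nearest-rank method: rank 13 → 495.
|539.7 − 495| = 44.7.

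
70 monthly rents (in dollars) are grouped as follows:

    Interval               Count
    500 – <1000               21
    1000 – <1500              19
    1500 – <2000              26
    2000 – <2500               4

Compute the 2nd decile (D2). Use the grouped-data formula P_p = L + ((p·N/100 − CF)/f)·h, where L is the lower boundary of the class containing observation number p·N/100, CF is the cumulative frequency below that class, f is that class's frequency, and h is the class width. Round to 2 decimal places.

N = 70; target position k = 20/100 · 70 = 14.
Cumulative frequencies: 21, 40, 66, 70.
Observation 14 falls in the class 500 – <1000.
L = 500, CF = 0, f = 21, h = 500.
P20 = 500 + ((14 − 0)/21)·500 = 500 + 333.333 = 833.333.

833.33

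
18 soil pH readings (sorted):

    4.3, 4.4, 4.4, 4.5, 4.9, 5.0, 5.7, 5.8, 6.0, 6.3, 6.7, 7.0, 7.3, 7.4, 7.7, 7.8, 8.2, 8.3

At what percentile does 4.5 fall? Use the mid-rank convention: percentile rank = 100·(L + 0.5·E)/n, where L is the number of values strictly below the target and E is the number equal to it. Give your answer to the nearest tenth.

19.4

Count below 4.5: L = 3; count equal: E = 1; n = 18.
Percentile rank = 100·(3 + 0.5·1)/18 = 100·3.5/18 = 19.44.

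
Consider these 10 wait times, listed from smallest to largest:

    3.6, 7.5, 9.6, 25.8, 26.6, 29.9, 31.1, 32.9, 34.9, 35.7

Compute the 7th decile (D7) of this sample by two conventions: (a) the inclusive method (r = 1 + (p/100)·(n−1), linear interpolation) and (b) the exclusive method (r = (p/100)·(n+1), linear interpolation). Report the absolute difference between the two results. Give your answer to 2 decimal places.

n = 10.
(a) r = 7.3; between ranks 7 (31.1) and 8 (32.9): 31.64.
(b) r = 7.7; between ranks 7 (31.1) and 8 (32.9): 32.36.
|31.64 − 32.36| = 0.72.

0.72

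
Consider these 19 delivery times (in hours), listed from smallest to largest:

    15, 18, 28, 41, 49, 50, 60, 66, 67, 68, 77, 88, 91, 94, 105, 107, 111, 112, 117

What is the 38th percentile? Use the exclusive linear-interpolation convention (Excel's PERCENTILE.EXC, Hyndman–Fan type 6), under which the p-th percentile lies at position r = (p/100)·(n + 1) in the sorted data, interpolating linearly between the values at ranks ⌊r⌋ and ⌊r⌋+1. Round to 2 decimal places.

63.60

n = 19.
r = (38/100)·(19 + 1) = 7.6.
Rank 7 is 60 and rank 8 is 66.
Interpolate: 60 + 0.6·(66 − 60) = 60 + 0.6·6 = 63.6.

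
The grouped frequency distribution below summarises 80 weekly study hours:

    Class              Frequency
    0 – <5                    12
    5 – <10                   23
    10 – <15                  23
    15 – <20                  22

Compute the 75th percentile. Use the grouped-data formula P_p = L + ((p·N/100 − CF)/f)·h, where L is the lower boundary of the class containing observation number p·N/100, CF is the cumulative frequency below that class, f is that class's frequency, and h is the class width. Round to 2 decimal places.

15.45

N = 80; target position k = 75/100 · 80 = 60.
Cumulative frequencies: 12, 35, 58, 80.
Observation 60 falls in the class 15 – <20.
L = 15, CF = 58, f = 22, h = 5.
P75 = 15 + ((60 − 58)/22)·5 = 15 + 0.454545 = 15.4545.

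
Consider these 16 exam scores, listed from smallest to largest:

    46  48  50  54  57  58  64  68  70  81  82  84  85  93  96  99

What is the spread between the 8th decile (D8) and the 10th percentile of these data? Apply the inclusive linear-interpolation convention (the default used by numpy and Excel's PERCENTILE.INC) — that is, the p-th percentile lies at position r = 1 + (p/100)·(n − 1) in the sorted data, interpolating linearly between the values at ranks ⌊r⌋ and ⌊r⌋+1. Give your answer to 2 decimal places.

n = 16.
P10: r = 2.5; ranks 2–3 are 48, 50; interpolating gives 49.
P80: r = 13 (integer) → 85.
Difference: 85 − 49 = 36.

36.00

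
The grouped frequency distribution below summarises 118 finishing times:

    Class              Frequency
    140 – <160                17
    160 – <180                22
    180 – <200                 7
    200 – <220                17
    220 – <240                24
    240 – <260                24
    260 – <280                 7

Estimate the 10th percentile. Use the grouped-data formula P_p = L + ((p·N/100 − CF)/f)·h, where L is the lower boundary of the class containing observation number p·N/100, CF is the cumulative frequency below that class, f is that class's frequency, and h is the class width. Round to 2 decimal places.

153.88

N = 118; target position k = 10/100 · 118 = 11.8.
Cumulative frequencies: 17, 39, 46, 63, 87, 111, 118.
Observation 11.8 falls in the class 140 – <160.
L = 140, CF = 0, f = 17, h = 20.
P10 = 140 + ((11.8 − 0)/17)·20 = 140 + 13.8824 = 153.882.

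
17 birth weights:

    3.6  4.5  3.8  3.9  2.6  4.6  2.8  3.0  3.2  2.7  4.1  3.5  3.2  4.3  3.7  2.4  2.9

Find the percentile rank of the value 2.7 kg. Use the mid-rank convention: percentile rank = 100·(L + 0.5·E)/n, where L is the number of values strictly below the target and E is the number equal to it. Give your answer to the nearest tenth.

Sorted: 2.4, 2.6, 2.7, 2.8, 2.9, 3.0, 3.2, 3.2, 3.5, 3.6, 3.7, 3.8, 3.9, 4.1, 4.3, 4.5, 4.6.
Count below 2.7: L = 2; count equal: E = 1; n = 17.
Percentile rank = 100·(2 + 0.5·1)/17 = 100·2.5/17 = 14.71.

14.7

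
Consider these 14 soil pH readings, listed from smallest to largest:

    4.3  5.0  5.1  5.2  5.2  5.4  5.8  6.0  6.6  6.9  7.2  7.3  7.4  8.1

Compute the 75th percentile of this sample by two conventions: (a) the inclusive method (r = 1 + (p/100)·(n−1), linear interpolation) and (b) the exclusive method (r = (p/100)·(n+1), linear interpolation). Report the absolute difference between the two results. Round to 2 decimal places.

n = 14.
(a) r = 10.75; between ranks 10 (6.9) and 11 (7.2): 7.125.
(b) r = 11.25; between ranks 11 (7.2) and 12 (7.3): 7.225.
|7.125 − 7.225| = 0.1.

0.10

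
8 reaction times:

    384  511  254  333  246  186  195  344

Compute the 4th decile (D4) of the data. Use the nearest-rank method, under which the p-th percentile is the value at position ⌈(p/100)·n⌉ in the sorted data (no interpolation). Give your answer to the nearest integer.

254

Sorted: 186, 195, 246, 254, 333, 344, 384, 511.
n = 8.
Position = ⌈40/100 · 8⌉ = ⌈3.2⌉ = 4.
The value at rank 4 is 254.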